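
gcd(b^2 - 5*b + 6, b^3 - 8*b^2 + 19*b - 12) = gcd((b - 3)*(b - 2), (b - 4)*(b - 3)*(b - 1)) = b - 3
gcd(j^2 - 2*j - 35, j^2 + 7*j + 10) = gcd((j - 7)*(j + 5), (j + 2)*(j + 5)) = j + 5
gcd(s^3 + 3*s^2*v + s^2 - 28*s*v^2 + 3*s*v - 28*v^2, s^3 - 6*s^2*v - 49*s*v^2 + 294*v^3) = s + 7*v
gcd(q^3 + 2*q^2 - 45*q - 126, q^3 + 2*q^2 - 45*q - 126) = q^3 + 2*q^2 - 45*q - 126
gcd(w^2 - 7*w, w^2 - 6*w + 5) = 1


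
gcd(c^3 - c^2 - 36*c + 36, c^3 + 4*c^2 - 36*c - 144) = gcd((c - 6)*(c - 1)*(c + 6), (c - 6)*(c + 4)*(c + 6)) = c^2 - 36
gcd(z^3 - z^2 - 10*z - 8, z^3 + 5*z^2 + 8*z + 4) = z^2 + 3*z + 2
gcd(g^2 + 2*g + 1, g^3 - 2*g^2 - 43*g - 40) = g + 1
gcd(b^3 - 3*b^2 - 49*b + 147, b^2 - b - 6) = b - 3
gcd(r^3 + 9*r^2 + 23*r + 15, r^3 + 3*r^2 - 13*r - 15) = r^2 + 6*r + 5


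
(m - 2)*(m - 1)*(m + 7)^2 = m^4 + 11*m^3 + 9*m^2 - 119*m + 98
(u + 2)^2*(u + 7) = u^3 + 11*u^2 + 32*u + 28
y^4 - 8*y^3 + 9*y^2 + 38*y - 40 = (y - 5)*(y - 4)*(y - 1)*(y + 2)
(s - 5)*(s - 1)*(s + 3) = s^3 - 3*s^2 - 13*s + 15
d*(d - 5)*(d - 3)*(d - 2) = d^4 - 10*d^3 + 31*d^2 - 30*d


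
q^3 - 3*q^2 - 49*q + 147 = (q - 7)*(q - 3)*(q + 7)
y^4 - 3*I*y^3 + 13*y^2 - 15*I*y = y*(y - 5*I)*(y - I)*(y + 3*I)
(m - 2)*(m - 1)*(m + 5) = m^3 + 2*m^2 - 13*m + 10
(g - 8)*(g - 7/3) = g^2 - 31*g/3 + 56/3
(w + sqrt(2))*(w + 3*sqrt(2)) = w^2 + 4*sqrt(2)*w + 6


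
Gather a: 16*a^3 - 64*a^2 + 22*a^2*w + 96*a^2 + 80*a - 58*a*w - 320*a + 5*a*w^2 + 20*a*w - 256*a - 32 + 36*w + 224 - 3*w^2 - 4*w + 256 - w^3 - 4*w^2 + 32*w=16*a^3 + a^2*(22*w + 32) + a*(5*w^2 - 38*w - 496) - w^3 - 7*w^2 + 64*w + 448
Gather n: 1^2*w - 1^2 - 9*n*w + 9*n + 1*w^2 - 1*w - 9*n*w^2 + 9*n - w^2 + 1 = n*(-9*w^2 - 9*w + 18)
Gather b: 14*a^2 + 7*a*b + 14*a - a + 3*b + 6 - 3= 14*a^2 + 13*a + b*(7*a + 3) + 3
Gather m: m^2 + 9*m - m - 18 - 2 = m^2 + 8*m - 20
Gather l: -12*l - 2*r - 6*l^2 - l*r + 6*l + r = -6*l^2 + l*(-r - 6) - r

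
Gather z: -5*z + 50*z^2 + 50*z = 50*z^2 + 45*z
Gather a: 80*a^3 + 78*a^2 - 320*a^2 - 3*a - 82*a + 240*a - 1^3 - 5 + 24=80*a^3 - 242*a^2 + 155*a + 18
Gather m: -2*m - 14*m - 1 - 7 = -16*m - 8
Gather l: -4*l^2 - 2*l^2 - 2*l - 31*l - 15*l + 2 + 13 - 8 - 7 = -6*l^2 - 48*l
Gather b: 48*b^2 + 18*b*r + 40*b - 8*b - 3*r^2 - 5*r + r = 48*b^2 + b*(18*r + 32) - 3*r^2 - 4*r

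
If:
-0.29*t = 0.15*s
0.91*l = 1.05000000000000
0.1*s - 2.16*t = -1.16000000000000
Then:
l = 1.15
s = -0.95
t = 0.49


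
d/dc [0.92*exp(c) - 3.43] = 0.92*exp(c)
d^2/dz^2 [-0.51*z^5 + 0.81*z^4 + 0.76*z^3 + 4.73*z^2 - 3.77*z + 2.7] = -10.2*z^3 + 9.72*z^2 + 4.56*z + 9.46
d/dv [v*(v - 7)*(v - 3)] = 3*v^2 - 20*v + 21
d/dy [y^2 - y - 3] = 2*y - 1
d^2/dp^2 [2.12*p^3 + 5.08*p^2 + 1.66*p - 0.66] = 12.72*p + 10.16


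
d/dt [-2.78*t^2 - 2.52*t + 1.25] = -5.56*t - 2.52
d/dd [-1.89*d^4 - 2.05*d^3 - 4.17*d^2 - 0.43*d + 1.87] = -7.56*d^3 - 6.15*d^2 - 8.34*d - 0.43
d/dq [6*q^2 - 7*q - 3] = 12*q - 7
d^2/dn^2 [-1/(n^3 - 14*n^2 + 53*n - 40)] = 2*((3*n - 14)*(n^3 - 14*n^2 + 53*n - 40) - (3*n^2 - 28*n + 53)^2)/(n^3 - 14*n^2 + 53*n - 40)^3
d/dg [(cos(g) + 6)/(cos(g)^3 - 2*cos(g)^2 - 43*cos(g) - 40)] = (-45*cos(g)/2 + 8*cos(2*g) + cos(3*g)/2 - 210)*sin(g)/((cos(g) - 8)^2*(cos(g) + 1)^2*(cos(g) + 5)^2)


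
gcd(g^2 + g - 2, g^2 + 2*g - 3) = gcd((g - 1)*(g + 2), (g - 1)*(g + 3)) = g - 1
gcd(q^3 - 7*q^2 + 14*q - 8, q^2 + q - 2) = q - 1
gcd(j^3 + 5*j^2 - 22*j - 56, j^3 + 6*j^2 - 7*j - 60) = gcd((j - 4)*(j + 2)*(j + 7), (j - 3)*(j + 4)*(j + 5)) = 1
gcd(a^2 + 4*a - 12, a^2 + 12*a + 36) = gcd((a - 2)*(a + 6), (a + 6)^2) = a + 6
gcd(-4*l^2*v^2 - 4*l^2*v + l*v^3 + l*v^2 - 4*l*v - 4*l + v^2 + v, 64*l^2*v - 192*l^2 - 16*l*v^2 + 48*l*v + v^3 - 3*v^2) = 1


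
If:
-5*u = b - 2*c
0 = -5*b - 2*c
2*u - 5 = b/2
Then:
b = -50/29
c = 125/29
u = 60/29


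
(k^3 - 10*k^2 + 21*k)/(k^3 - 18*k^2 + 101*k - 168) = k/(k - 8)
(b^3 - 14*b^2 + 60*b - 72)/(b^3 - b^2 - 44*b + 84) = (b - 6)/(b + 7)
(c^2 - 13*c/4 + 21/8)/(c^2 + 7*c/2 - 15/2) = (c - 7/4)/(c + 5)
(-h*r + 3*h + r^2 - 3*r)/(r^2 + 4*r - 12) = (-h*r + 3*h + r^2 - 3*r)/(r^2 + 4*r - 12)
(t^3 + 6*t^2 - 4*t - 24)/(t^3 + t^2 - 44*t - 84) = (t - 2)/(t - 7)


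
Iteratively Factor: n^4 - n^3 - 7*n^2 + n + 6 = (n - 3)*(n^3 + 2*n^2 - n - 2) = (n - 3)*(n - 1)*(n^2 + 3*n + 2) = (n - 3)*(n - 1)*(n + 2)*(n + 1)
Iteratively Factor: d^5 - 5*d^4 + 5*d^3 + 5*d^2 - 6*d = (d - 2)*(d^4 - 3*d^3 - d^2 + 3*d) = d*(d - 2)*(d^3 - 3*d^2 - d + 3) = d*(d - 3)*(d - 2)*(d^2 - 1) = d*(d - 3)*(d - 2)*(d - 1)*(d + 1)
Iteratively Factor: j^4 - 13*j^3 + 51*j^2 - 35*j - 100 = (j - 5)*(j^3 - 8*j^2 + 11*j + 20) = (j - 5)*(j - 4)*(j^2 - 4*j - 5) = (j - 5)*(j - 4)*(j + 1)*(j - 5)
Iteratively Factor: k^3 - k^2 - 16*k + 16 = (k + 4)*(k^2 - 5*k + 4) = (k - 1)*(k + 4)*(k - 4)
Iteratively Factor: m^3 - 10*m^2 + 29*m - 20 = (m - 5)*(m^2 - 5*m + 4) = (m - 5)*(m - 1)*(m - 4)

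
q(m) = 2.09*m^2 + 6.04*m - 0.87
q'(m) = 4.18*m + 6.04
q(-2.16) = -4.17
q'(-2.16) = -2.99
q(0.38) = 1.73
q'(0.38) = 7.63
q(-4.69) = 16.77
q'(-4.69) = -13.56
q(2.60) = 28.96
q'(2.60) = 16.91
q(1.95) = 18.86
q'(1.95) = 14.19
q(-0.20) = -1.99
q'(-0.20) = 5.20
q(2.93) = 34.77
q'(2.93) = 18.29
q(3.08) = 37.56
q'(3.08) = 18.91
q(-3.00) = -0.18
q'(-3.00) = -6.50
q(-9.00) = 114.06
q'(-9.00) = -31.58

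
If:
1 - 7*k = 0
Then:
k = 1/7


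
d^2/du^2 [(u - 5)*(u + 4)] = 2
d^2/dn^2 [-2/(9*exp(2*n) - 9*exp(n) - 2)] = 18*(18*(2*exp(n) - 1)^2*exp(n) + (4*exp(n) - 1)*(-9*exp(2*n) + 9*exp(n) + 2))*exp(n)/(-9*exp(2*n) + 9*exp(n) + 2)^3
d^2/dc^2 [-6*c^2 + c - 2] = -12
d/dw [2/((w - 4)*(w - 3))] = 2*(7 - 2*w)/(w^4 - 14*w^3 + 73*w^2 - 168*w + 144)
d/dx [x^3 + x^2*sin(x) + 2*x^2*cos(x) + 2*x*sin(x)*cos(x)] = -2*x^2*sin(x) + x^2*cos(x) + 3*x^2 + 2*x*sin(x) + 4*x*cos(x) + 2*x*cos(2*x) + sin(2*x)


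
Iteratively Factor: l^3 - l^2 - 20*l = (l - 5)*(l^2 + 4*l) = l*(l - 5)*(l + 4)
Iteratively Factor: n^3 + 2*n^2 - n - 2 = (n + 2)*(n^2 - 1) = (n - 1)*(n + 2)*(n + 1)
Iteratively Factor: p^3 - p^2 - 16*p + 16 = (p - 4)*(p^2 + 3*p - 4) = (p - 4)*(p - 1)*(p + 4)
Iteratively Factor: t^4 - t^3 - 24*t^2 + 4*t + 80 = (t - 2)*(t^3 + t^2 - 22*t - 40) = (t - 2)*(t + 4)*(t^2 - 3*t - 10) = (t - 5)*(t - 2)*(t + 4)*(t + 2)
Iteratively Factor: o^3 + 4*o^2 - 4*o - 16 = (o + 4)*(o^2 - 4) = (o + 2)*(o + 4)*(o - 2)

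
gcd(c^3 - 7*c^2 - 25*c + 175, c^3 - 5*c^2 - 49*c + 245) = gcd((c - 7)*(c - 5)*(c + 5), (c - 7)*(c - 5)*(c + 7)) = c^2 - 12*c + 35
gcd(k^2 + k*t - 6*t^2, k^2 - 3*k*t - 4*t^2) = 1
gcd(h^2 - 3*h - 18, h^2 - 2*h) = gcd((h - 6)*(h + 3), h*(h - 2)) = 1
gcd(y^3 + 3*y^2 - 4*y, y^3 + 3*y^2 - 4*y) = y^3 + 3*y^2 - 4*y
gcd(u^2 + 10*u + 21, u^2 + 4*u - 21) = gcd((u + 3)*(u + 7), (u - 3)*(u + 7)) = u + 7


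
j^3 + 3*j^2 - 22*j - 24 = (j - 4)*(j + 1)*(j + 6)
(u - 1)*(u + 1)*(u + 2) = u^3 + 2*u^2 - u - 2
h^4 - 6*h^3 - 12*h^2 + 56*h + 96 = (h - 6)*(h - 4)*(h + 2)^2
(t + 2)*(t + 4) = t^2 + 6*t + 8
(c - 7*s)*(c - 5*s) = c^2 - 12*c*s + 35*s^2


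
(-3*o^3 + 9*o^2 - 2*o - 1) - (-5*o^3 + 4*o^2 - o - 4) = 2*o^3 + 5*o^2 - o + 3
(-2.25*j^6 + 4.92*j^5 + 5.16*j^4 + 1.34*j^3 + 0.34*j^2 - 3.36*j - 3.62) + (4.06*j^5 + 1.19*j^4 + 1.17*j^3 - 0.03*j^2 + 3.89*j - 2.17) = -2.25*j^6 + 8.98*j^5 + 6.35*j^4 + 2.51*j^3 + 0.31*j^2 + 0.53*j - 5.79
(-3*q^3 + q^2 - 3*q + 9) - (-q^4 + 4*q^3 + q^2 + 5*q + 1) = q^4 - 7*q^3 - 8*q + 8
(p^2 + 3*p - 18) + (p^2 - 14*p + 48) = 2*p^2 - 11*p + 30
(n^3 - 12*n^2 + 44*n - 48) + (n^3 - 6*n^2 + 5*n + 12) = 2*n^3 - 18*n^2 + 49*n - 36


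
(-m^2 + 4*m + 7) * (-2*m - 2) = 2*m^3 - 6*m^2 - 22*m - 14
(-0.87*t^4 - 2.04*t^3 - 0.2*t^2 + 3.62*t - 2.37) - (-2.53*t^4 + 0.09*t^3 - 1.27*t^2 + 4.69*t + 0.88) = 1.66*t^4 - 2.13*t^3 + 1.07*t^2 - 1.07*t - 3.25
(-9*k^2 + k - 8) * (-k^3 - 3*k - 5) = 9*k^5 - k^4 + 35*k^3 + 42*k^2 + 19*k + 40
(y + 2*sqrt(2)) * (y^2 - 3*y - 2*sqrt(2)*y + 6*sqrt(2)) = y^3 - 3*y^2 - 8*y + 24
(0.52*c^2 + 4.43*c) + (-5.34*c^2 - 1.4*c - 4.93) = -4.82*c^2 + 3.03*c - 4.93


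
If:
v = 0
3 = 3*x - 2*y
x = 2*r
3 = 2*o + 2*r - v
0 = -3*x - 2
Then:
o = 11/6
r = -1/3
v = 0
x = -2/3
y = -5/2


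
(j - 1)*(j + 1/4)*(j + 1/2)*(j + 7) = j^4 + 27*j^3/4 - 19*j^2/8 - 9*j/2 - 7/8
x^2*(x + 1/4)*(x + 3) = x^4 + 13*x^3/4 + 3*x^2/4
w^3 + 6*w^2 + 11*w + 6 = (w + 1)*(w + 2)*(w + 3)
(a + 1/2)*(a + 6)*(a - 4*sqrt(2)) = a^3 - 4*sqrt(2)*a^2 + 13*a^2/2 - 26*sqrt(2)*a + 3*a - 12*sqrt(2)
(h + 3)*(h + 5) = h^2 + 8*h + 15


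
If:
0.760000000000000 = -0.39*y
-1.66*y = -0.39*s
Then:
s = -8.29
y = -1.95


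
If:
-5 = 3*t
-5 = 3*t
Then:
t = -5/3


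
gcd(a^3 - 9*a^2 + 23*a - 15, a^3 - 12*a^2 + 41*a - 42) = a - 3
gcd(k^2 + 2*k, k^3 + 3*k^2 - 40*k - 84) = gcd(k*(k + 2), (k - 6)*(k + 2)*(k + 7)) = k + 2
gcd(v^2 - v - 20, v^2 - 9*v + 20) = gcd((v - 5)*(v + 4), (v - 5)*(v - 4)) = v - 5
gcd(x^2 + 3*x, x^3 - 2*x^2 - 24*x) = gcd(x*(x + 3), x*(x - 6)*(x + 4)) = x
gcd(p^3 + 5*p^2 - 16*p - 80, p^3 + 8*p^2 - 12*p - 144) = p - 4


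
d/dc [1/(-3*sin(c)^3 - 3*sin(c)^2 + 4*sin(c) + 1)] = (9*sin(c)^2 + 6*sin(c) - 4)*cos(c)/(3*sin(c)^3 + 3*sin(c)^2 - 4*sin(c) - 1)^2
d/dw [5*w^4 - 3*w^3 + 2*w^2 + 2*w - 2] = 20*w^3 - 9*w^2 + 4*w + 2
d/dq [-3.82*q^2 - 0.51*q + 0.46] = -7.64*q - 0.51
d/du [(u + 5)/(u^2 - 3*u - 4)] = (-u^2 - 10*u + 11)/(u^4 - 6*u^3 + u^2 + 24*u + 16)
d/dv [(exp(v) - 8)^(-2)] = -2*exp(v)/(exp(v) - 8)^3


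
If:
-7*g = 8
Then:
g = -8/7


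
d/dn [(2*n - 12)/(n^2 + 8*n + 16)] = 2*(16 - n)/(n^3 + 12*n^2 + 48*n + 64)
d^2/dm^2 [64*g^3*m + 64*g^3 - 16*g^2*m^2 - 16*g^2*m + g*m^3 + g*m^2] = 2*g*(-16*g + 3*m + 1)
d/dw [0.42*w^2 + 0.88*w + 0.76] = 0.84*w + 0.88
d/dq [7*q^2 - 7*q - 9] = 14*q - 7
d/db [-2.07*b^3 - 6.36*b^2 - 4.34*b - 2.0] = -6.21*b^2 - 12.72*b - 4.34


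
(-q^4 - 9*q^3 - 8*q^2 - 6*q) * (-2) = 2*q^4 + 18*q^3 + 16*q^2 + 12*q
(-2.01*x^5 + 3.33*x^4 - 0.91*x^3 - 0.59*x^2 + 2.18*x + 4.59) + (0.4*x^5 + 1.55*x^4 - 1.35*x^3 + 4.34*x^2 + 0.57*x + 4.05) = -1.61*x^5 + 4.88*x^4 - 2.26*x^3 + 3.75*x^2 + 2.75*x + 8.64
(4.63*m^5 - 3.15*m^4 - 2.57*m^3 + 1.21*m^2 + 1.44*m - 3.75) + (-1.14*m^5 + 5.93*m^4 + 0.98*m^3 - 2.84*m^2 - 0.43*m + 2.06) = 3.49*m^5 + 2.78*m^4 - 1.59*m^3 - 1.63*m^2 + 1.01*m - 1.69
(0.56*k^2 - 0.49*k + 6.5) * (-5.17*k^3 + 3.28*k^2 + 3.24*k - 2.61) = -2.8952*k^5 + 4.3701*k^4 - 33.3978*k^3 + 18.2708*k^2 + 22.3389*k - 16.965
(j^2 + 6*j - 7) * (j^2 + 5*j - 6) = j^4 + 11*j^3 + 17*j^2 - 71*j + 42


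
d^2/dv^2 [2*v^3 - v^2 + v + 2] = 12*v - 2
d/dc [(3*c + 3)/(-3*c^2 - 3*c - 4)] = 3*(3*c^2 + 6*c - 1)/(9*c^4 + 18*c^3 + 33*c^2 + 24*c + 16)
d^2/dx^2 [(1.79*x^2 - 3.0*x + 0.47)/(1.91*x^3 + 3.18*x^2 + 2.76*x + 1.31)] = (13.060198*x^6 - 65.6658*x^5 - 145.3701*x^4 - 77.493394*x^3 + 88.717788*x^2 + 92.679054*x + 31.08193)/(6.967871*x^9 + 34.802874*x^8 + 88.15032*x^7 + 147.076593*x^6 + 175.119588*x^5 + 153.848412*x^4 + 99.843477*x^3 + 46.308762*x^2 + 14.209308*x + 2.248091)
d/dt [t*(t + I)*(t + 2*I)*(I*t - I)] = 4*I*t^3 + t^2*(-9 - 3*I) + t*(6 - 4*I) + 2*I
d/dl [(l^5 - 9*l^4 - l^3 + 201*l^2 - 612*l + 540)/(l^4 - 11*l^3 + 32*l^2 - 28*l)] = (l^6 - 18*l^5 + 120*l^4 - 538*l^3 + 2139*l^2 - 4860*l + 3780)/(l^2*(l^4 - 18*l^3 + 109*l^2 - 252*l + 196))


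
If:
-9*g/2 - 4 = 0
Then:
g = -8/9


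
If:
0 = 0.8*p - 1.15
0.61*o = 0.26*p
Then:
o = 0.61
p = 1.44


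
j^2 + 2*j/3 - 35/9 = (j - 5/3)*(j + 7/3)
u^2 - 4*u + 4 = (u - 2)^2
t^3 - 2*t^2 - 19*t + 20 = (t - 5)*(t - 1)*(t + 4)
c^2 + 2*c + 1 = (c + 1)^2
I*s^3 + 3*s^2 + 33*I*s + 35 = (s - 7*I)*(s + 5*I)*(I*s + 1)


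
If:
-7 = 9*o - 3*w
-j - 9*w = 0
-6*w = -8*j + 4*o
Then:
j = -6/17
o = -13/17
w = 2/51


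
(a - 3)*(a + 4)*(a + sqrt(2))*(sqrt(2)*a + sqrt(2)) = sqrt(2)*a^4 + 2*a^3 + 2*sqrt(2)*a^3 - 11*sqrt(2)*a^2 + 4*a^2 - 22*a - 12*sqrt(2)*a - 24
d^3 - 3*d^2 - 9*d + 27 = (d - 3)^2*(d + 3)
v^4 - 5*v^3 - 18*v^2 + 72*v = v*(v - 6)*(v - 3)*(v + 4)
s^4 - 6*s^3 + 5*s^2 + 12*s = s*(s - 4)*(s - 3)*(s + 1)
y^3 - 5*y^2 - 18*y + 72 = (y - 6)*(y - 3)*(y + 4)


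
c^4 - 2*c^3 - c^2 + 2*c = c*(c - 2)*(c - 1)*(c + 1)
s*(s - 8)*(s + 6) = s^3 - 2*s^2 - 48*s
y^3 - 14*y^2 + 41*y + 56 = (y - 8)*(y - 7)*(y + 1)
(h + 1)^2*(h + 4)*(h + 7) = h^4 + 13*h^3 + 51*h^2 + 67*h + 28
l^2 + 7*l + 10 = (l + 2)*(l + 5)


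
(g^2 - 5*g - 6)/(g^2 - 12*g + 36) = (g + 1)/(g - 6)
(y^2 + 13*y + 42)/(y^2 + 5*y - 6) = (y + 7)/(y - 1)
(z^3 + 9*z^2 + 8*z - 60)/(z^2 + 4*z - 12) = z + 5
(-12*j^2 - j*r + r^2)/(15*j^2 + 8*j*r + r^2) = (-4*j + r)/(5*j + r)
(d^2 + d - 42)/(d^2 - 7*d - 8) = (-d^2 - d + 42)/(-d^2 + 7*d + 8)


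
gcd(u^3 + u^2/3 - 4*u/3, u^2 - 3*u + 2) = u - 1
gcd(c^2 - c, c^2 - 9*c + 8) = c - 1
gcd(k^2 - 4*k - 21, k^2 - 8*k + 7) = k - 7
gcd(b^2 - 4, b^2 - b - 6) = b + 2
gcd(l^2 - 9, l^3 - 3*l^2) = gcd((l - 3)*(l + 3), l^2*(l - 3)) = l - 3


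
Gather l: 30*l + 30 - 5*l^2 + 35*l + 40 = -5*l^2 + 65*l + 70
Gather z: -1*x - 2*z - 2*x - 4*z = -3*x - 6*z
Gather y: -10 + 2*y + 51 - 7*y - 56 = -5*y - 15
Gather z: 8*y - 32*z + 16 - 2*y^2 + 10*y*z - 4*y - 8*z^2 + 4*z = -2*y^2 + 4*y - 8*z^2 + z*(10*y - 28) + 16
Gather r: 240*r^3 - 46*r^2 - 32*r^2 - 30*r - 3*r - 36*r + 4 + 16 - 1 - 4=240*r^3 - 78*r^2 - 69*r + 15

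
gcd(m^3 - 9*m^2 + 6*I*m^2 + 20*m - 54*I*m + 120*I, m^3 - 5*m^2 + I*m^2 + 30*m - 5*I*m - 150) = m^2 + m*(-5 + 6*I) - 30*I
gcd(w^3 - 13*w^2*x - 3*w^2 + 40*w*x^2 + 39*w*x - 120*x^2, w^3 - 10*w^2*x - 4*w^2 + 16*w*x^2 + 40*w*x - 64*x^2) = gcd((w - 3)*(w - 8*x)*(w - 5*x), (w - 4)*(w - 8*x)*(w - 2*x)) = -w + 8*x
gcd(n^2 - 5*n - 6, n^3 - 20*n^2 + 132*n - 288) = n - 6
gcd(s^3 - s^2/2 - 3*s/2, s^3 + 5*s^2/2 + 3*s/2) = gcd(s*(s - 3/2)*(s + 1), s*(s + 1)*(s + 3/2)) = s^2 + s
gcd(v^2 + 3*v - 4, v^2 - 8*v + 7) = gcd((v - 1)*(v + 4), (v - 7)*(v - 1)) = v - 1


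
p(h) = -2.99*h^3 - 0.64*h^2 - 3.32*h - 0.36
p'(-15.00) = -2002.37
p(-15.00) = 9996.69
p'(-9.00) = -718.37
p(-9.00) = 2157.39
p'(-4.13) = -151.03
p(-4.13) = 213.07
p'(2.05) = -43.64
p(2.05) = -35.61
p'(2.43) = -59.40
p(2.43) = -55.11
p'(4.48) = -189.09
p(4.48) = -296.93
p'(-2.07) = -39.11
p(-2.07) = 30.29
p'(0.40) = -5.27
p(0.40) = -1.98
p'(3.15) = -96.36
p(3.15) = -110.62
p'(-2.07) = -39.11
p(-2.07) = 30.29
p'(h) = -8.97*h^2 - 1.28*h - 3.32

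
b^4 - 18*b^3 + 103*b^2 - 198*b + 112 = (b - 8)*(b - 7)*(b - 2)*(b - 1)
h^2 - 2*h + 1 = (h - 1)^2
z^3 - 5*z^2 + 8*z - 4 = (z - 2)^2*(z - 1)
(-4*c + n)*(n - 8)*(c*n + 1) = -4*c^2*n^2 + 32*c^2*n + c*n^3 - 8*c*n^2 - 4*c*n + 32*c + n^2 - 8*n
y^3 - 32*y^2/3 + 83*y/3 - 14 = (y - 7)*(y - 3)*(y - 2/3)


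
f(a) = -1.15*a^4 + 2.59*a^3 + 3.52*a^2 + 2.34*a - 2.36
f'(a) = -4.6*a^3 + 7.77*a^2 + 7.04*a + 2.34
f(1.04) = 5.45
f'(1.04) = 12.89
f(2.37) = 21.15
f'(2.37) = 1.43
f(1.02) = 5.19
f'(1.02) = 12.72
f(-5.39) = -1288.91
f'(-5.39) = 910.45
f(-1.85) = -24.51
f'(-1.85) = 45.03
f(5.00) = -297.66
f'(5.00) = -343.21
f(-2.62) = -85.10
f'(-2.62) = 119.96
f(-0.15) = -2.64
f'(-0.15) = 1.47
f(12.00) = -18838.28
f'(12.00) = -6743.10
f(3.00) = 13.12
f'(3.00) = -30.81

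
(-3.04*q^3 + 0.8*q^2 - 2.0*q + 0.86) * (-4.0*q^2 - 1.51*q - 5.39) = 12.16*q^5 + 1.3904*q^4 + 23.1776*q^3 - 4.732*q^2 + 9.4814*q - 4.6354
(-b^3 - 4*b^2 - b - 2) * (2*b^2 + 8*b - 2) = -2*b^5 - 16*b^4 - 32*b^3 - 4*b^2 - 14*b + 4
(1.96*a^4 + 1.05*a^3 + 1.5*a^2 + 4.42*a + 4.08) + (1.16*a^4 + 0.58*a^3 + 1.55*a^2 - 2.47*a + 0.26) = 3.12*a^4 + 1.63*a^3 + 3.05*a^2 + 1.95*a + 4.34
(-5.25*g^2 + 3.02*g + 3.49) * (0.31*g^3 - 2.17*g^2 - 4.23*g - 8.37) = -1.6275*g^5 + 12.3287*g^4 + 16.736*g^3 + 23.5946*g^2 - 40.0401*g - 29.2113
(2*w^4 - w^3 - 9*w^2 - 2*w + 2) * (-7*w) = -14*w^5 + 7*w^4 + 63*w^3 + 14*w^2 - 14*w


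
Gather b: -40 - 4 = -44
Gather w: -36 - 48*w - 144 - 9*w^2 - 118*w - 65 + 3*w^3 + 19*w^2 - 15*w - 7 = 3*w^3 + 10*w^2 - 181*w - 252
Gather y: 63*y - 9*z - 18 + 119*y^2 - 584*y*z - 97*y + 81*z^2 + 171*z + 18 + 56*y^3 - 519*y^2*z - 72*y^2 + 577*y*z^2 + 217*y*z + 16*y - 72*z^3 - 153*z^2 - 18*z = 56*y^3 + y^2*(47 - 519*z) + y*(577*z^2 - 367*z - 18) - 72*z^3 - 72*z^2 + 144*z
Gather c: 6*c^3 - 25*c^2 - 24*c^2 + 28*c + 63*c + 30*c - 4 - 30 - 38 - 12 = 6*c^3 - 49*c^2 + 121*c - 84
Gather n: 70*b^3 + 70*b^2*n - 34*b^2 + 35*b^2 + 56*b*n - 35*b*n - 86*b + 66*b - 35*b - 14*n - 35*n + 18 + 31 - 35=70*b^3 + b^2 - 55*b + n*(70*b^2 + 21*b - 49) + 14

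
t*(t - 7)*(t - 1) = t^3 - 8*t^2 + 7*t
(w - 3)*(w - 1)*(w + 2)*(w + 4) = w^4 + 2*w^3 - 13*w^2 - 14*w + 24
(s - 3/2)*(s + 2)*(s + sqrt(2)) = s^3 + s^2/2 + sqrt(2)*s^2 - 3*s + sqrt(2)*s/2 - 3*sqrt(2)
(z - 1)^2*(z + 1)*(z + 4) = z^4 + 3*z^3 - 5*z^2 - 3*z + 4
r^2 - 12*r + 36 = (r - 6)^2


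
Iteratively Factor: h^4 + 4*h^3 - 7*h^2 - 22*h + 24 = (h + 4)*(h^3 - 7*h + 6) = (h - 2)*(h + 4)*(h^2 + 2*h - 3) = (h - 2)*(h + 3)*(h + 4)*(h - 1)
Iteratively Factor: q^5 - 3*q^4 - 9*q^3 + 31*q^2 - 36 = (q - 2)*(q^4 - q^3 - 11*q^2 + 9*q + 18) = (q - 3)*(q - 2)*(q^3 + 2*q^2 - 5*q - 6) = (q - 3)*(q - 2)*(q + 1)*(q^2 + q - 6) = (q - 3)*(q - 2)^2*(q + 1)*(q + 3)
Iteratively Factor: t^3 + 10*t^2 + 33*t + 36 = (t + 4)*(t^2 + 6*t + 9) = (t + 3)*(t + 4)*(t + 3)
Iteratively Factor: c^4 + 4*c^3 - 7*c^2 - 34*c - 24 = (c - 3)*(c^3 + 7*c^2 + 14*c + 8) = (c - 3)*(c + 4)*(c^2 + 3*c + 2) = (c - 3)*(c + 2)*(c + 4)*(c + 1)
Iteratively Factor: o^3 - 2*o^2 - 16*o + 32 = (o - 2)*(o^2 - 16) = (o - 4)*(o - 2)*(o + 4)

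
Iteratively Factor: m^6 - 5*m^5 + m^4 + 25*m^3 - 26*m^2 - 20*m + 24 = (m - 1)*(m^5 - 4*m^4 - 3*m^3 + 22*m^2 - 4*m - 24) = (m - 3)*(m - 1)*(m^4 - m^3 - 6*m^2 + 4*m + 8) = (m - 3)*(m - 2)*(m - 1)*(m^3 + m^2 - 4*m - 4) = (m - 3)*(m - 2)*(m - 1)*(m + 2)*(m^2 - m - 2) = (m - 3)*(m - 2)*(m - 1)*(m + 1)*(m + 2)*(m - 2)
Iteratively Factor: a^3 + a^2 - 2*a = (a)*(a^2 + a - 2) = a*(a - 1)*(a + 2)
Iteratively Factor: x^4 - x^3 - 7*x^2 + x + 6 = (x - 1)*(x^3 - 7*x - 6) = (x - 1)*(x + 2)*(x^2 - 2*x - 3) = (x - 3)*(x - 1)*(x + 2)*(x + 1)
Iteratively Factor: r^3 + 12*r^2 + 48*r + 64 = (r + 4)*(r^2 + 8*r + 16) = (r + 4)^2*(r + 4)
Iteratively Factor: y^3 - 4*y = (y)*(y^2 - 4) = y*(y - 2)*(y + 2)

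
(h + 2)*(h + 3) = h^2 + 5*h + 6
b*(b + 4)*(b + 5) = b^3 + 9*b^2 + 20*b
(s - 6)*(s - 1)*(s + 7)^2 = s^4 + 7*s^3 - 43*s^2 - 259*s + 294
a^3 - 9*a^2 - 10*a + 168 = (a - 7)*(a - 6)*(a + 4)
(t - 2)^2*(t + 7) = t^3 + 3*t^2 - 24*t + 28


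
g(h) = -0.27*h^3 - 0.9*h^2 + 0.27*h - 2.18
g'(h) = -0.81*h^2 - 1.8*h + 0.27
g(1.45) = -4.50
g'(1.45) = -4.04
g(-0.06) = -2.20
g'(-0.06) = 0.38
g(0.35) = -2.21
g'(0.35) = -0.46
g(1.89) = -6.71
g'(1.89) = -6.03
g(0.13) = -2.16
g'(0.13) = 0.02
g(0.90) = -2.86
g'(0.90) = -2.01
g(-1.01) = -3.09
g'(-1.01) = 1.26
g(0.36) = -2.21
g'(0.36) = -0.48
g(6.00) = -91.28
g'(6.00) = -39.69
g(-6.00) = 22.12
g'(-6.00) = -18.09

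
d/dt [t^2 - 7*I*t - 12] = 2*t - 7*I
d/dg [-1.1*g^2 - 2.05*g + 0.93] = -2.2*g - 2.05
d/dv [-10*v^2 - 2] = -20*v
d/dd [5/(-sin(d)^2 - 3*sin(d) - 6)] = 5*(2*sin(d) + 3)*cos(d)/(sin(d)^2 + 3*sin(d) + 6)^2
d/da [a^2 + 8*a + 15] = 2*a + 8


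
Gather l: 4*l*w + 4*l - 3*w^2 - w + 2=l*(4*w + 4) - 3*w^2 - w + 2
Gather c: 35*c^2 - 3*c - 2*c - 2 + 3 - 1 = 35*c^2 - 5*c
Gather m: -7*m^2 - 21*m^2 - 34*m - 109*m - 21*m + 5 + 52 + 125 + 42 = -28*m^2 - 164*m + 224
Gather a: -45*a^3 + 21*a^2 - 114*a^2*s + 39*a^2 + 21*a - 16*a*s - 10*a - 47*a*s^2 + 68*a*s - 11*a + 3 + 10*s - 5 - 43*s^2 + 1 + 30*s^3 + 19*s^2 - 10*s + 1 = -45*a^3 + a^2*(60 - 114*s) + a*(-47*s^2 + 52*s) + 30*s^3 - 24*s^2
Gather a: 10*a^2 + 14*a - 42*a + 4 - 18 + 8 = 10*a^2 - 28*a - 6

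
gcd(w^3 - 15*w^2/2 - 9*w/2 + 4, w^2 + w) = w + 1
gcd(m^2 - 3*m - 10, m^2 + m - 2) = m + 2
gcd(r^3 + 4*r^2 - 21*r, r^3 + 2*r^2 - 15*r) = r^2 - 3*r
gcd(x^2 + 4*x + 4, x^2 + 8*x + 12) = x + 2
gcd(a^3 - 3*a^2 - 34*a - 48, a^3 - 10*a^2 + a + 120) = a^2 - 5*a - 24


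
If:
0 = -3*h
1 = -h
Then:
No Solution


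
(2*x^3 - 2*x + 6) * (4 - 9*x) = -18*x^4 + 8*x^3 + 18*x^2 - 62*x + 24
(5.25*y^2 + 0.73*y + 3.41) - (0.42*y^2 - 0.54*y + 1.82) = 4.83*y^2 + 1.27*y + 1.59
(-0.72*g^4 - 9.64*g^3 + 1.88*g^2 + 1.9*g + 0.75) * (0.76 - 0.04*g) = 0.0288*g^5 - 0.1616*g^4 - 7.4016*g^3 + 1.3528*g^2 + 1.414*g + 0.57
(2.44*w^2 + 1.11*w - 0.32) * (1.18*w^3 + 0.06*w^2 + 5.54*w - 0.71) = 2.8792*w^5 + 1.4562*w^4 + 13.2066*w^3 + 4.3978*w^2 - 2.5609*w + 0.2272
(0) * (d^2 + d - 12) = 0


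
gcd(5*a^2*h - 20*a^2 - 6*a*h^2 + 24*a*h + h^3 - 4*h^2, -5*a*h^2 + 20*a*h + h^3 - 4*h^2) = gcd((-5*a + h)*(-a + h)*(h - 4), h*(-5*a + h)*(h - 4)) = 5*a*h - 20*a - h^2 + 4*h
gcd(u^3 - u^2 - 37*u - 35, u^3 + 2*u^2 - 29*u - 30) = u + 1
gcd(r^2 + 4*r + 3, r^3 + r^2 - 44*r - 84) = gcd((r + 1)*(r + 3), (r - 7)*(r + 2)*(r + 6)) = 1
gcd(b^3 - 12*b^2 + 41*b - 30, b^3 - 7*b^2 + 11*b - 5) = b^2 - 6*b + 5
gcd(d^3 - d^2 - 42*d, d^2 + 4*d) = d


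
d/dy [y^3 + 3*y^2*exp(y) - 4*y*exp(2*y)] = 3*y^2*exp(y) + 3*y^2 - 8*y*exp(2*y) + 6*y*exp(y) - 4*exp(2*y)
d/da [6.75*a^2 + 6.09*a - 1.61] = 13.5*a + 6.09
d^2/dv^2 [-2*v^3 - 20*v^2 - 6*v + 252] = -12*v - 40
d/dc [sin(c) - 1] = cos(c)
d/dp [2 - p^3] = -3*p^2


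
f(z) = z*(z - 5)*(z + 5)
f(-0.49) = 12.13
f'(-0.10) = -24.97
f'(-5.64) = 70.43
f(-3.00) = 48.00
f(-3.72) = 41.52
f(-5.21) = -11.17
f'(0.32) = -24.69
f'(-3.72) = 16.52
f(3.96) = -36.90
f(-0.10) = 2.50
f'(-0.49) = -24.28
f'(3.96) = 22.04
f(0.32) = -7.97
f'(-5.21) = 56.43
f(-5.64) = -38.41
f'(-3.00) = 2.00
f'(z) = z*(z - 5) + z*(z + 5) + (z - 5)*(z + 5) = 3*z^2 - 25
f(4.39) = -25.15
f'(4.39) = 32.82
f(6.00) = 66.00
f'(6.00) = 83.00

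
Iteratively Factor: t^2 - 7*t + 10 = (t - 5)*(t - 2)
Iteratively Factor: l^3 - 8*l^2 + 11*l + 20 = (l - 4)*(l^2 - 4*l - 5) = (l - 4)*(l + 1)*(l - 5)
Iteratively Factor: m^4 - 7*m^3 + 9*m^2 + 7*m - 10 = (m - 5)*(m^3 - 2*m^2 - m + 2) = (m - 5)*(m - 1)*(m^2 - m - 2) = (m - 5)*(m - 1)*(m + 1)*(m - 2)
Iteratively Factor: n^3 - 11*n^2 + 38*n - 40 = (n - 5)*(n^2 - 6*n + 8) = (n - 5)*(n - 4)*(n - 2)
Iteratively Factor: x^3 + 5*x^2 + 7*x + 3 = (x + 1)*(x^2 + 4*x + 3) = (x + 1)*(x + 3)*(x + 1)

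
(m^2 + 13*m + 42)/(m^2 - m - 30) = (m^2 + 13*m + 42)/(m^2 - m - 30)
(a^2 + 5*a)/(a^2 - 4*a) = (a + 5)/(a - 4)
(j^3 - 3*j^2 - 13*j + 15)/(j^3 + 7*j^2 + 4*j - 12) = (j^2 - 2*j - 15)/(j^2 + 8*j + 12)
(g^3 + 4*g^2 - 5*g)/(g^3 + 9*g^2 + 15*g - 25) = g/(g + 5)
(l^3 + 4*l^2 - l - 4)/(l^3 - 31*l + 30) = (l^2 + 5*l + 4)/(l^2 + l - 30)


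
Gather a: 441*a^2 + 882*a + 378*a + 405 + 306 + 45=441*a^2 + 1260*a + 756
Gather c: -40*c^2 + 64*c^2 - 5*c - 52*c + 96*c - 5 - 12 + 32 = 24*c^2 + 39*c + 15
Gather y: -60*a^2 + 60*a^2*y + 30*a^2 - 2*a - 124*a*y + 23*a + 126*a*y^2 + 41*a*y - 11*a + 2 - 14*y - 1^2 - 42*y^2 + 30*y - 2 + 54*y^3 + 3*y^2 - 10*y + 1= -30*a^2 + 10*a + 54*y^3 + y^2*(126*a - 39) + y*(60*a^2 - 83*a + 6)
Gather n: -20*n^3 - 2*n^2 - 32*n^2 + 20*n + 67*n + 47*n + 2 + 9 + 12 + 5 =-20*n^3 - 34*n^2 + 134*n + 28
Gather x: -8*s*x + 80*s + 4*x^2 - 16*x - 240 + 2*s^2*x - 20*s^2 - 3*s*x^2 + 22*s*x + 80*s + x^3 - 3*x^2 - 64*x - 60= -20*s^2 + 160*s + x^3 + x^2*(1 - 3*s) + x*(2*s^2 + 14*s - 80) - 300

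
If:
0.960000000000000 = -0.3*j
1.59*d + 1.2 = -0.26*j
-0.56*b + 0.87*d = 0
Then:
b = -0.36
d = -0.23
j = -3.20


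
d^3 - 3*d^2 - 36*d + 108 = (d - 6)*(d - 3)*(d + 6)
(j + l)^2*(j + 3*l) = j^3 + 5*j^2*l + 7*j*l^2 + 3*l^3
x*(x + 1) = x^2 + x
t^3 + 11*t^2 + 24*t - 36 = (t - 1)*(t + 6)^2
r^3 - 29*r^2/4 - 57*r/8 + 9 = (r - 8)*(r - 3/4)*(r + 3/2)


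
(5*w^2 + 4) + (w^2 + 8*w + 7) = 6*w^2 + 8*w + 11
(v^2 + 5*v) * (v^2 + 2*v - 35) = v^4 + 7*v^3 - 25*v^2 - 175*v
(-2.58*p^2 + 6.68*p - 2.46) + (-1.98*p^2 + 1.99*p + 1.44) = -4.56*p^2 + 8.67*p - 1.02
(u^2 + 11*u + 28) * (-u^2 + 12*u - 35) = -u^4 + u^3 + 69*u^2 - 49*u - 980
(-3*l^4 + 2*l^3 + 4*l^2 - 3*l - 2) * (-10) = 30*l^4 - 20*l^3 - 40*l^2 + 30*l + 20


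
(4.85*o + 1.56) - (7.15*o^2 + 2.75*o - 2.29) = -7.15*o^2 + 2.1*o + 3.85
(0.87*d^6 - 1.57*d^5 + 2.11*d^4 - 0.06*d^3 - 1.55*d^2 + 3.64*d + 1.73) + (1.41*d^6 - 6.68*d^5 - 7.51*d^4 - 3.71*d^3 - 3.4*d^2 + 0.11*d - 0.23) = 2.28*d^6 - 8.25*d^5 - 5.4*d^4 - 3.77*d^3 - 4.95*d^2 + 3.75*d + 1.5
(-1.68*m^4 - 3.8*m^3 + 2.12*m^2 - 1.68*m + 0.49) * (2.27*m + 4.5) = -3.8136*m^5 - 16.186*m^4 - 12.2876*m^3 + 5.7264*m^2 - 6.4477*m + 2.205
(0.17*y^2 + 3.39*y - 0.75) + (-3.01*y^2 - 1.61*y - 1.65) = -2.84*y^2 + 1.78*y - 2.4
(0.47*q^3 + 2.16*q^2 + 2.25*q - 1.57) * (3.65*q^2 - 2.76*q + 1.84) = 1.7155*q^5 + 6.5868*q^4 + 3.1157*q^3 - 7.9661*q^2 + 8.4732*q - 2.8888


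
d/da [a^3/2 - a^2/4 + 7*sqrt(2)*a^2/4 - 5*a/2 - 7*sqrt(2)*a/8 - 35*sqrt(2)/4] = 3*a^2/2 - a/2 + 7*sqrt(2)*a/2 - 5/2 - 7*sqrt(2)/8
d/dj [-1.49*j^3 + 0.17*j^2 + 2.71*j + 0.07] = -4.47*j^2 + 0.34*j + 2.71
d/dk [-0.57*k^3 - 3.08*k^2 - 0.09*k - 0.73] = -1.71*k^2 - 6.16*k - 0.09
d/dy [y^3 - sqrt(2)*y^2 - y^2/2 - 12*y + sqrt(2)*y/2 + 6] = 3*y^2 - 2*sqrt(2)*y - y - 12 + sqrt(2)/2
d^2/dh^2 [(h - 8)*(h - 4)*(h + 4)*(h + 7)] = 12*h^2 - 6*h - 144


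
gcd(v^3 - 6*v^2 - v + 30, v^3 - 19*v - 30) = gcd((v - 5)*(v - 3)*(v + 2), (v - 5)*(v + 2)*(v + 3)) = v^2 - 3*v - 10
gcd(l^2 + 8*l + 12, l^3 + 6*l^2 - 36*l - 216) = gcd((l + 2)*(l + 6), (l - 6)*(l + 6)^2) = l + 6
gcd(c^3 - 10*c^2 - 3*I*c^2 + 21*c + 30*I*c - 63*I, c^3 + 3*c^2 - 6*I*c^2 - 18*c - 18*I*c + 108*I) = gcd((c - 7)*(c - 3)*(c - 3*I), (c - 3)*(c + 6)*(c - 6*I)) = c - 3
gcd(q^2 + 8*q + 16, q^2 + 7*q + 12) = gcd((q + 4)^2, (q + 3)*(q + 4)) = q + 4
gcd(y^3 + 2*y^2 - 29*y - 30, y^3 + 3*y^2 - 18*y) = y + 6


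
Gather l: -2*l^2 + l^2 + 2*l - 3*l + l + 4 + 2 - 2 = 4 - l^2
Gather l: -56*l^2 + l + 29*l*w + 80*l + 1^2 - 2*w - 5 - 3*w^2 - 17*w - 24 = -56*l^2 + l*(29*w + 81) - 3*w^2 - 19*w - 28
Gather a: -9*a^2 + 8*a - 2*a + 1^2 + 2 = -9*a^2 + 6*a + 3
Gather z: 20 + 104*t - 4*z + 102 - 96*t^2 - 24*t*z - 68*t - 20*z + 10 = -96*t^2 + 36*t + z*(-24*t - 24) + 132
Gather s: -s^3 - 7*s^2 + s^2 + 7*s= -s^3 - 6*s^2 + 7*s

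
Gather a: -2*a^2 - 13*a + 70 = -2*a^2 - 13*a + 70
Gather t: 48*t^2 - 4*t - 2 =48*t^2 - 4*t - 2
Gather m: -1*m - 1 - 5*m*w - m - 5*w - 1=m*(-5*w - 2) - 5*w - 2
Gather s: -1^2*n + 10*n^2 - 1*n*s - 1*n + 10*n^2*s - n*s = 10*n^2 - 2*n + s*(10*n^2 - 2*n)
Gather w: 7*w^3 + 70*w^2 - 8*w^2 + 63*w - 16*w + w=7*w^3 + 62*w^2 + 48*w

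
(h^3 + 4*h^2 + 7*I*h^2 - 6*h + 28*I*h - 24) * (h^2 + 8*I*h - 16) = h^5 + 4*h^4 + 15*I*h^4 - 78*h^3 + 60*I*h^3 - 312*h^2 - 160*I*h^2 + 96*h - 640*I*h + 384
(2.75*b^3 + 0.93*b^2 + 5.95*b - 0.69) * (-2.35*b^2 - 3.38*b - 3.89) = -6.4625*b^5 - 11.4805*b^4 - 27.8234*b^3 - 22.1072*b^2 - 20.8133*b + 2.6841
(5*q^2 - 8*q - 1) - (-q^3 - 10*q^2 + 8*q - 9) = q^3 + 15*q^2 - 16*q + 8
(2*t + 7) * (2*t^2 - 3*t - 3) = 4*t^3 + 8*t^2 - 27*t - 21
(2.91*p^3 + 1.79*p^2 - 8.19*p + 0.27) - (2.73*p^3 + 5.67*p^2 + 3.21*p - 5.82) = 0.18*p^3 - 3.88*p^2 - 11.4*p + 6.09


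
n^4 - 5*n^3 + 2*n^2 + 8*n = n*(n - 4)*(n - 2)*(n + 1)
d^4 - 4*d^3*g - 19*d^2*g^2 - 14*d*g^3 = d*(d - 7*g)*(d + g)*(d + 2*g)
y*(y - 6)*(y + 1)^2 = y^4 - 4*y^3 - 11*y^2 - 6*y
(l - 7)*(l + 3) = l^2 - 4*l - 21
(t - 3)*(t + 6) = t^2 + 3*t - 18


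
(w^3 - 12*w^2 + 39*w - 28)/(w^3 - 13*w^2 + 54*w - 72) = (w^2 - 8*w + 7)/(w^2 - 9*w + 18)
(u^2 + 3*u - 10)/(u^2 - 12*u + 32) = (u^2 + 3*u - 10)/(u^2 - 12*u + 32)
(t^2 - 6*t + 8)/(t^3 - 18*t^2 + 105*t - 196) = (t - 2)/(t^2 - 14*t + 49)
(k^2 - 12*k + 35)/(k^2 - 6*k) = (k^2 - 12*k + 35)/(k*(k - 6))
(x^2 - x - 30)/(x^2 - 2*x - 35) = (x - 6)/(x - 7)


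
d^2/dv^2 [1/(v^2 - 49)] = 2*(3*v^2 + 49)/(v^2 - 49)^3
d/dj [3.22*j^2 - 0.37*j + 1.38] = 6.44*j - 0.37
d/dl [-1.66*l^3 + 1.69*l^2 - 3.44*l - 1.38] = -4.98*l^2 + 3.38*l - 3.44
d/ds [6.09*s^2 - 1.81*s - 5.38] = 12.18*s - 1.81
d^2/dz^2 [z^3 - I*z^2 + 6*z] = 6*z - 2*I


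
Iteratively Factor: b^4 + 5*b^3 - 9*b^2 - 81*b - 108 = (b - 4)*(b^3 + 9*b^2 + 27*b + 27) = (b - 4)*(b + 3)*(b^2 + 6*b + 9) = (b - 4)*(b + 3)^2*(b + 3)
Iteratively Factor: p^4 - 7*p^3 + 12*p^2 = (p - 4)*(p^3 - 3*p^2) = (p - 4)*(p - 3)*(p^2) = p*(p - 4)*(p - 3)*(p)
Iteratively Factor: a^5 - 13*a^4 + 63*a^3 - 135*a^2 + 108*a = (a - 3)*(a^4 - 10*a^3 + 33*a^2 - 36*a) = (a - 3)^2*(a^3 - 7*a^2 + 12*a) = (a - 4)*(a - 3)^2*(a^2 - 3*a) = (a - 4)*(a - 3)^3*(a)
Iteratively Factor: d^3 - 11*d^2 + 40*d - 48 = (d - 4)*(d^2 - 7*d + 12) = (d - 4)^2*(d - 3)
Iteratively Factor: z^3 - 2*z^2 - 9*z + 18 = (z - 2)*(z^2 - 9) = (z - 2)*(z + 3)*(z - 3)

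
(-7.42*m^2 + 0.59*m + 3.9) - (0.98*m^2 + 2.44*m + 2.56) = -8.4*m^2 - 1.85*m + 1.34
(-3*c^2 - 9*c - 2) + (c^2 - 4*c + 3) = -2*c^2 - 13*c + 1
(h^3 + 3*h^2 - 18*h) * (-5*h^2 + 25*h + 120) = -5*h^5 + 10*h^4 + 285*h^3 - 90*h^2 - 2160*h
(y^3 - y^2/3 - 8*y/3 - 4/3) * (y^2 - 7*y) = y^5 - 22*y^4/3 - y^3/3 + 52*y^2/3 + 28*y/3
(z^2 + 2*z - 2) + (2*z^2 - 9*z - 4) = 3*z^2 - 7*z - 6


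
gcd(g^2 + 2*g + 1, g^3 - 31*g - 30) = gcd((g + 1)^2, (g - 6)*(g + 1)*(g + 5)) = g + 1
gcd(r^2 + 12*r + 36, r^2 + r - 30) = r + 6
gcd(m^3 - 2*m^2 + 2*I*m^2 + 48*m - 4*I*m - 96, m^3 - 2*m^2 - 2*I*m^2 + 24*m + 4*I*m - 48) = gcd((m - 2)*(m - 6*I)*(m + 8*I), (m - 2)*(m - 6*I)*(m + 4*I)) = m^2 + m*(-2 - 6*I) + 12*I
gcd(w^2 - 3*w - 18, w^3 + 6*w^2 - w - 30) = w + 3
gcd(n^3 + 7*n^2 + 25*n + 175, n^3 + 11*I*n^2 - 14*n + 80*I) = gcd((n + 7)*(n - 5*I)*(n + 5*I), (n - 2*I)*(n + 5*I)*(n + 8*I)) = n + 5*I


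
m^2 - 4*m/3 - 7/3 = (m - 7/3)*(m + 1)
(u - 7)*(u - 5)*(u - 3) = u^3 - 15*u^2 + 71*u - 105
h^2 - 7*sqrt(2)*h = h*(h - 7*sqrt(2))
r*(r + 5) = r^2 + 5*r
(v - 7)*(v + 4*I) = v^2 - 7*v + 4*I*v - 28*I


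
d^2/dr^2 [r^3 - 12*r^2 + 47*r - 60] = 6*r - 24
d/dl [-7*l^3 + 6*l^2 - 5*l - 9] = -21*l^2 + 12*l - 5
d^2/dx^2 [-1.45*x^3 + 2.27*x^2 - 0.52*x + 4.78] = 4.54 - 8.7*x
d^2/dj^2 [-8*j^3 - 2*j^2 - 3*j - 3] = -48*j - 4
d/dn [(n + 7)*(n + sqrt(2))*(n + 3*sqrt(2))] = 3*n^2 + 8*sqrt(2)*n + 14*n + 6 + 28*sqrt(2)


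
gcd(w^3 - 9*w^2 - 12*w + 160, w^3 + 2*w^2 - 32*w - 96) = w + 4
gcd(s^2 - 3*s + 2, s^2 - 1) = s - 1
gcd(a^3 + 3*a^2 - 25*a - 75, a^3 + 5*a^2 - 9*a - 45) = a^2 + 8*a + 15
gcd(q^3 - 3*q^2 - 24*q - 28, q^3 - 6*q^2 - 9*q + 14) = q^2 - 5*q - 14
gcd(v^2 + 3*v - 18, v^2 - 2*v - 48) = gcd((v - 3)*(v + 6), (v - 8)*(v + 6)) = v + 6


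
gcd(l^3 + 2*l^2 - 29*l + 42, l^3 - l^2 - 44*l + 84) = l^2 + 5*l - 14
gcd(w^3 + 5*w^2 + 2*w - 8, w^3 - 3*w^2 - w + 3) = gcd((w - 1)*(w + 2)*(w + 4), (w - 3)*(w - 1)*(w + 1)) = w - 1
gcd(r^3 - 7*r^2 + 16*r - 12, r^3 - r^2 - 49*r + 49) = 1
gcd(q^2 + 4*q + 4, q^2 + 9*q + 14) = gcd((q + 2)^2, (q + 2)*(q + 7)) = q + 2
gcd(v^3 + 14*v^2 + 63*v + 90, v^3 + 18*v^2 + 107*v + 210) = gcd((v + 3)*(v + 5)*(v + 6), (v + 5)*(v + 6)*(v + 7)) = v^2 + 11*v + 30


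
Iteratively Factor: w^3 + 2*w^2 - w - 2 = (w + 2)*(w^2 - 1) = (w - 1)*(w + 2)*(w + 1)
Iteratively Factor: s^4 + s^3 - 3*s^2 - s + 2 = (s - 1)*(s^3 + 2*s^2 - s - 2) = (s - 1)^2*(s^2 + 3*s + 2) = (s - 1)^2*(s + 1)*(s + 2)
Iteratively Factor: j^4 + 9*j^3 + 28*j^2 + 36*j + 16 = (j + 2)*(j^3 + 7*j^2 + 14*j + 8) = (j + 2)*(j + 4)*(j^2 + 3*j + 2) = (j + 1)*(j + 2)*(j + 4)*(j + 2)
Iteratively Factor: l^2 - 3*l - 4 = (l + 1)*(l - 4)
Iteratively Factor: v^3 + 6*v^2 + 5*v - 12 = (v - 1)*(v^2 + 7*v + 12) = (v - 1)*(v + 4)*(v + 3)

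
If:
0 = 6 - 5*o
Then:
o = 6/5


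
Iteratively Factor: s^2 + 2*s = (s + 2)*(s)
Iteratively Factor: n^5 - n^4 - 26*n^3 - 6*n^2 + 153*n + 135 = (n - 3)*(n^4 + 2*n^3 - 20*n^2 - 66*n - 45) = (n - 3)*(n + 3)*(n^3 - n^2 - 17*n - 15) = (n - 3)*(n + 3)^2*(n^2 - 4*n - 5) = (n - 5)*(n - 3)*(n + 3)^2*(n + 1)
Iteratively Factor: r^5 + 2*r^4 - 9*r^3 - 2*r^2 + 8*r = (r + 1)*(r^4 + r^3 - 10*r^2 + 8*r) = (r - 1)*(r + 1)*(r^3 + 2*r^2 - 8*r) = r*(r - 1)*(r + 1)*(r^2 + 2*r - 8) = r*(r - 2)*(r - 1)*(r + 1)*(r + 4)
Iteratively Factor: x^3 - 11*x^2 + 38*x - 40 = (x - 2)*(x^2 - 9*x + 20) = (x - 4)*(x - 2)*(x - 5)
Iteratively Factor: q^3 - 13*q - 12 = (q + 3)*(q^2 - 3*q - 4) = (q + 1)*(q + 3)*(q - 4)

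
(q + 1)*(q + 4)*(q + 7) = q^3 + 12*q^2 + 39*q + 28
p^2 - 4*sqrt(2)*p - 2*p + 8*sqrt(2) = (p - 2)*(p - 4*sqrt(2))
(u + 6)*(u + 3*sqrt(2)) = u^2 + 3*sqrt(2)*u + 6*u + 18*sqrt(2)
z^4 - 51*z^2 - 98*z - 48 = (z - 8)*(z + 1)^2*(z + 6)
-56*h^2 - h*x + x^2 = (-8*h + x)*(7*h + x)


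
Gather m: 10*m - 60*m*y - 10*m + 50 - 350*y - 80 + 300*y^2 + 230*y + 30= -60*m*y + 300*y^2 - 120*y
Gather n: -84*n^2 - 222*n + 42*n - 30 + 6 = -84*n^2 - 180*n - 24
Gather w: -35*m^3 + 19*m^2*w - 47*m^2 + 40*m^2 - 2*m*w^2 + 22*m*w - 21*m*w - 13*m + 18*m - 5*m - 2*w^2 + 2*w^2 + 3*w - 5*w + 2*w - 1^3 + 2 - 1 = -35*m^3 - 7*m^2 - 2*m*w^2 + w*(19*m^2 + m)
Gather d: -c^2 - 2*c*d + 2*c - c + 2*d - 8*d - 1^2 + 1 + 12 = -c^2 + c + d*(-2*c - 6) + 12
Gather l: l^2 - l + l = l^2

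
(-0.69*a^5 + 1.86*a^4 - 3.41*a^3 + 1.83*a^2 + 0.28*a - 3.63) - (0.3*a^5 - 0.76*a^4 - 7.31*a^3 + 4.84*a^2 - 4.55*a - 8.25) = -0.99*a^5 + 2.62*a^4 + 3.9*a^3 - 3.01*a^2 + 4.83*a + 4.62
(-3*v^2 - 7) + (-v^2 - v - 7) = -4*v^2 - v - 14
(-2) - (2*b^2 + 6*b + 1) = -2*b^2 - 6*b - 3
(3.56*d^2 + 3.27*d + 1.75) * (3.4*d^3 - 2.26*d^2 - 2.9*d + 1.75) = 12.104*d^5 + 3.0724*d^4 - 11.7642*d^3 - 7.208*d^2 + 0.6475*d + 3.0625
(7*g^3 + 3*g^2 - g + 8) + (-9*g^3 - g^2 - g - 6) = -2*g^3 + 2*g^2 - 2*g + 2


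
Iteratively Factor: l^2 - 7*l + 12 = (l - 4)*(l - 3)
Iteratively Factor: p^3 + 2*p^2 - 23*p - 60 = (p + 3)*(p^2 - p - 20) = (p - 5)*(p + 3)*(p + 4)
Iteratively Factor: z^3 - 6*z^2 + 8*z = (z - 4)*(z^2 - 2*z) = z*(z - 4)*(z - 2)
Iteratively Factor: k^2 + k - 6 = (k - 2)*(k + 3)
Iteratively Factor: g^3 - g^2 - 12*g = (g + 3)*(g^2 - 4*g) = (g - 4)*(g + 3)*(g)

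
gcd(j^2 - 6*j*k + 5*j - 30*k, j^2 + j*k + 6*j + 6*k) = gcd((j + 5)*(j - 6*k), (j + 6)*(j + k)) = 1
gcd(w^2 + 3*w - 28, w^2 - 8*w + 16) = w - 4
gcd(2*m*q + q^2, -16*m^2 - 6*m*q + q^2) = 2*m + q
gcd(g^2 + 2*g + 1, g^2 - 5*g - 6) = g + 1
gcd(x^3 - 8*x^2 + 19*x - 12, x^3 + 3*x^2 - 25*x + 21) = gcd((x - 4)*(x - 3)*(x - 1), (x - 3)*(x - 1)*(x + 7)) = x^2 - 4*x + 3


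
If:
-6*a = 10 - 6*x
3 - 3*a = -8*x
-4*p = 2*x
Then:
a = -49/15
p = 4/5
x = -8/5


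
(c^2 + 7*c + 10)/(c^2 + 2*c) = (c + 5)/c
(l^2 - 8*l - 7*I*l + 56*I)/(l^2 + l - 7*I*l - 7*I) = (l - 8)/(l + 1)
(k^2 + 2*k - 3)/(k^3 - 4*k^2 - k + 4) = (k + 3)/(k^2 - 3*k - 4)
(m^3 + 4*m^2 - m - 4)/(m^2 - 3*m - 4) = (m^2 + 3*m - 4)/(m - 4)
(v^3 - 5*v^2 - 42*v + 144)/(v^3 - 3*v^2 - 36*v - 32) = (v^2 + 3*v - 18)/(v^2 + 5*v + 4)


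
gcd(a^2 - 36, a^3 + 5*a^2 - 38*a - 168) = a - 6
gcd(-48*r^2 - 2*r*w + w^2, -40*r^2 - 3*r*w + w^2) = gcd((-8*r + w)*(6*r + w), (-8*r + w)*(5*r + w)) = 8*r - w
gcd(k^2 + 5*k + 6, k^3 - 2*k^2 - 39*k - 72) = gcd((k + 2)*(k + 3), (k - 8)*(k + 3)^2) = k + 3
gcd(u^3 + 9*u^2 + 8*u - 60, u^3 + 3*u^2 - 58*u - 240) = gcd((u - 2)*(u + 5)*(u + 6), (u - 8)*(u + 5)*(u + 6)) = u^2 + 11*u + 30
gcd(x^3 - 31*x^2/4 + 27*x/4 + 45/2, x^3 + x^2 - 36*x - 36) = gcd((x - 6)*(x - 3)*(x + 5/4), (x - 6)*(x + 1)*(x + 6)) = x - 6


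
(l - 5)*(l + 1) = l^2 - 4*l - 5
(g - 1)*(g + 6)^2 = g^3 + 11*g^2 + 24*g - 36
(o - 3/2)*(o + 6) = o^2 + 9*o/2 - 9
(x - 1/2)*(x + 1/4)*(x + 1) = x^3 + 3*x^2/4 - 3*x/8 - 1/8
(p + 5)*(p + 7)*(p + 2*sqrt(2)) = p^3 + 2*sqrt(2)*p^2 + 12*p^2 + 24*sqrt(2)*p + 35*p + 70*sqrt(2)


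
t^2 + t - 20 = (t - 4)*(t + 5)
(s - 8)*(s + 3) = s^2 - 5*s - 24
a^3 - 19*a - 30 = (a - 5)*(a + 2)*(a + 3)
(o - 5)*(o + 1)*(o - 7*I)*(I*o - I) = I*o^4 + 7*o^3 - 5*I*o^3 - 35*o^2 - I*o^2 - 7*o + 5*I*o + 35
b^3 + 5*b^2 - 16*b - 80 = (b - 4)*(b + 4)*(b + 5)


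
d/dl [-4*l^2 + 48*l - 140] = 48 - 8*l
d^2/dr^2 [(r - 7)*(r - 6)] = 2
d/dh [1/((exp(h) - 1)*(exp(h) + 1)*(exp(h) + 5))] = -((exp(h) - 1)*(exp(h) + 1) + (exp(h) - 1)*(exp(h) + 5) + (exp(h) + 1)*(exp(h) + 5))/(4*(exp(h) - 1)^2*(exp(h) + 5)^2*cosh(h/2)^2)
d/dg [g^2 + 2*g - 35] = 2*g + 2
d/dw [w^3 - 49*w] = 3*w^2 - 49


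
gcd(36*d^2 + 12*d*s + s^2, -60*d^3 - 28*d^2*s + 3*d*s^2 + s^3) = 6*d + s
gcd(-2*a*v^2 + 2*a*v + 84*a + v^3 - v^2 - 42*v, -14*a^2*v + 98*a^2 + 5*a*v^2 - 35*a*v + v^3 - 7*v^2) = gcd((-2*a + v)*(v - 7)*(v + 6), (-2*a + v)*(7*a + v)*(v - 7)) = -2*a*v + 14*a + v^2 - 7*v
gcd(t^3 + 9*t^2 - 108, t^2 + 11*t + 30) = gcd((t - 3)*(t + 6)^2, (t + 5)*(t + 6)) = t + 6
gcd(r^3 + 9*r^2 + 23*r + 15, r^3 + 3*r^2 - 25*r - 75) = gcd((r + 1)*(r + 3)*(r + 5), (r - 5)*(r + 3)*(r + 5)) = r^2 + 8*r + 15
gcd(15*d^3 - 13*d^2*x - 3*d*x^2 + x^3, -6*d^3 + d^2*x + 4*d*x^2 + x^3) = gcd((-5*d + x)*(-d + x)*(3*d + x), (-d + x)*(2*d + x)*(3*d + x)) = -3*d^2 + 2*d*x + x^2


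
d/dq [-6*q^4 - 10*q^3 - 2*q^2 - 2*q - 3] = -24*q^3 - 30*q^2 - 4*q - 2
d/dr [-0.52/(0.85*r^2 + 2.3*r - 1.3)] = (0.884*r + 1.196)/(0.85*r^2 + 2.3*r - 1.3)^2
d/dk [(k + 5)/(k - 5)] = -10/(k - 5)^2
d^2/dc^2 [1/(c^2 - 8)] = 2*(3*c^2 + 8)/(c^2 - 8)^3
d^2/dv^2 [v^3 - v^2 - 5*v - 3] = 6*v - 2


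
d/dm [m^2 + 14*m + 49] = 2*m + 14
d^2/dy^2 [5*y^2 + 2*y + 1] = 10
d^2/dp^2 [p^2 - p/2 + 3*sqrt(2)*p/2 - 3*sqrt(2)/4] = 2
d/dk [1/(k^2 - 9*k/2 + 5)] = 2*(9 - 4*k)/(2*k^2 - 9*k + 10)^2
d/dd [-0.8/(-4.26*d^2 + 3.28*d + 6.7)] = (2.624 - 6.816*d)/(-4.26*d^2 + 3.28*d + 6.7)^2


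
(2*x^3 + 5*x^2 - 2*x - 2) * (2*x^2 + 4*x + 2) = 4*x^5 + 18*x^4 + 20*x^3 - 2*x^2 - 12*x - 4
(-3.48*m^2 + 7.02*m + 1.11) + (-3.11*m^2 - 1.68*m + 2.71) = -6.59*m^2 + 5.34*m + 3.82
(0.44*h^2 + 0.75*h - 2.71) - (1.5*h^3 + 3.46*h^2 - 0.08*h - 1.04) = -1.5*h^3 - 3.02*h^2 + 0.83*h - 1.67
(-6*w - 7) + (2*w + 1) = -4*w - 6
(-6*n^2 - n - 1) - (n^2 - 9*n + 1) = -7*n^2 + 8*n - 2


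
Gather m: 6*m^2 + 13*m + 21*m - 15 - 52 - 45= 6*m^2 + 34*m - 112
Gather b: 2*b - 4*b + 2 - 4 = -2*b - 2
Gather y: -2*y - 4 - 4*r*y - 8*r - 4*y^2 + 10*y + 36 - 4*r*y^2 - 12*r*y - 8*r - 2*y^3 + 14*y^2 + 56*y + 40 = -16*r - 2*y^3 + y^2*(10 - 4*r) + y*(64 - 16*r) + 72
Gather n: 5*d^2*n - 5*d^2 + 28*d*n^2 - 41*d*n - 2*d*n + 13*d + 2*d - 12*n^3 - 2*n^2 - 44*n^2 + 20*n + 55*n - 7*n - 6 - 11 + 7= -5*d^2 + 15*d - 12*n^3 + n^2*(28*d - 46) + n*(5*d^2 - 43*d + 68) - 10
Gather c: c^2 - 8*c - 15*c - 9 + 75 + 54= c^2 - 23*c + 120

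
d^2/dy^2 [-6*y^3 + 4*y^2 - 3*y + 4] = 8 - 36*y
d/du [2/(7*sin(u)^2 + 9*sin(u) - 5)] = -2*(14*sin(u) + 9)*cos(u)/(7*sin(u)^2 + 9*sin(u) - 5)^2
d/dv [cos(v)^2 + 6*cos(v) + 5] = -2*(cos(v) + 3)*sin(v)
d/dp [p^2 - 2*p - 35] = 2*p - 2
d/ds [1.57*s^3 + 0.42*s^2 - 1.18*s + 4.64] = 4.71*s^2 + 0.84*s - 1.18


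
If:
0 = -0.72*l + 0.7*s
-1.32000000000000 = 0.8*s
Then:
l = -1.60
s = -1.65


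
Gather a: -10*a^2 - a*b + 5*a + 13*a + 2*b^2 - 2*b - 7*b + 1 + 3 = -10*a^2 + a*(18 - b) + 2*b^2 - 9*b + 4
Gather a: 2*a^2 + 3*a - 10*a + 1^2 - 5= 2*a^2 - 7*a - 4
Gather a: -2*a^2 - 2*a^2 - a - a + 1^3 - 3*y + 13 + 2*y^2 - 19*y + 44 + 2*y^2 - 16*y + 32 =-4*a^2 - 2*a + 4*y^2 - 38*y + 90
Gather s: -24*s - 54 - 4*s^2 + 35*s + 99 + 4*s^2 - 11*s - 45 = 0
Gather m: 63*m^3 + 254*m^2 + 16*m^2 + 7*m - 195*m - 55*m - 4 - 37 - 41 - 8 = 63*m^3 + 270*m^2 - 243*m - 90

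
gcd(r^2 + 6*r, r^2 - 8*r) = r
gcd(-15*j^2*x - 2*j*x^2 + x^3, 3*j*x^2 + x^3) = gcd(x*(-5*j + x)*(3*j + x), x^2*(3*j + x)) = 3*j*x + x^2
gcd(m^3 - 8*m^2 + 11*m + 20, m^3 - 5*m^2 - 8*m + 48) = m - 4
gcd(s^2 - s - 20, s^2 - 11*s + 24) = 1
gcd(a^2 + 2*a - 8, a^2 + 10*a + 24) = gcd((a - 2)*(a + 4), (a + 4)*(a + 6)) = a + 4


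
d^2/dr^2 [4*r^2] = 8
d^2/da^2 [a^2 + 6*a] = 2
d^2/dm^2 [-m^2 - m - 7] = -2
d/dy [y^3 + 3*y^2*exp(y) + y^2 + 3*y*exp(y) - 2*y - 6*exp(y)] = 3*y^2*exp(y) + 3*y^2 + 9*y*exp(y) + 2*y - 3*exp(y) - 2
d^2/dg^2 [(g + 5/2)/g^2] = (2*g + 15)/g^4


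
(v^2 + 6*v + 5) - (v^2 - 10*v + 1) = 16*v + 4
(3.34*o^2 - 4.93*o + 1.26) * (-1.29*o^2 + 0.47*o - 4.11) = -4.3086*o^4 + 7.9295*o^3 - 17.6699*o^2 + 20.8545*o - 5.1786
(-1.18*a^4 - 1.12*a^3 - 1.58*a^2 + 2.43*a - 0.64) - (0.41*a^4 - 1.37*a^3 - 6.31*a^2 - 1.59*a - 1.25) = -1.59*a^4 + 0.25*a^3 + 4.73*a^2 + 4.02*a + 0.61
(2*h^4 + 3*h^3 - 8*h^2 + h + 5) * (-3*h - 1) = -6*h^5 - 11*h^4 + 21*h^3 + 5*h^2 - 16*h - 5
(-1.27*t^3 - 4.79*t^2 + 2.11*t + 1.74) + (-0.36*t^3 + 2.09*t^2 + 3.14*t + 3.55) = -1.63*t^3 - 2.7*t^2 + 5.25*t + 5.29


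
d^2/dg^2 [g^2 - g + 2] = 2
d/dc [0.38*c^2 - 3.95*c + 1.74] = 0.76*c - 3.95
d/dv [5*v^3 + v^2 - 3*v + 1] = 15*v^2 + 2*v - 3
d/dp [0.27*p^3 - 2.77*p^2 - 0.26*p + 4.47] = 0.81*p^2 - 5.54*p - 0.26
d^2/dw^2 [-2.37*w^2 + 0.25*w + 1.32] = -4.74000000000000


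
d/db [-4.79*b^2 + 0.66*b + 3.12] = 0.66 - 9.58*b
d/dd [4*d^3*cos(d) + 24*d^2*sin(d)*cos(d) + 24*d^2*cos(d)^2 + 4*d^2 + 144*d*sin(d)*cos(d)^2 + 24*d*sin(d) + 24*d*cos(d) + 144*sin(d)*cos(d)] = -4*d^3*sin(d) + 12*d^2*cos(d) + 24*sqrt(2)*d^2*cos(2*d + pi/4) - 24*d*sin(d) + 24*sqrt(2)*d*sin(2*d + pi/4) + 60*d*cos(d) + 108*d*cos(3*d) + 32*d + 60*sin(d) + 36*sin(3*d) + 24*cos(d) + 144*cos(2*d)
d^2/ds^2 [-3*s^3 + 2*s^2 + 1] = 4 - 18*s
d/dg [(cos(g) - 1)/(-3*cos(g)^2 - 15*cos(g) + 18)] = -sin(g)/(3*(cos(g) + 6)^2)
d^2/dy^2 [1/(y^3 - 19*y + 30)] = 2*(-3*y*(y^3 - 19*y + 30) + (3*y^2 - 19)^2)/(y^3 - 19*y + 30)^3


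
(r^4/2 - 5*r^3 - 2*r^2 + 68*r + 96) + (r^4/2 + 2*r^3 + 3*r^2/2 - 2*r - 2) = r^4 - 3*r^3 - r^2/2 + 66*r + 94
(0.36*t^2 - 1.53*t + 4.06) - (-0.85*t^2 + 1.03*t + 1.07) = 1.21*t^2 - 2.56*t + 2.99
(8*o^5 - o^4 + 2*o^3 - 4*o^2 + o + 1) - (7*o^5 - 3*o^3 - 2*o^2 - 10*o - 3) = o^5 - o^4 + 5*o^3 - 2*o^2 + 11*o + 4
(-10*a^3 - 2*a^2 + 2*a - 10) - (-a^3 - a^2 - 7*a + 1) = -9*a^3 - a^2 + 9*a - 11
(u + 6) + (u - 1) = 2*u + 5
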